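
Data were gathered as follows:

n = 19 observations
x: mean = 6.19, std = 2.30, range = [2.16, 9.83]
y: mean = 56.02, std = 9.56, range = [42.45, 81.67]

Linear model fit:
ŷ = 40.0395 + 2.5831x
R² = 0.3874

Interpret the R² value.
The model explains 38.74% of the variance in y (R² = 0.3874), leaving 61.26% unexplained; the fit is moderate.

The coefficient of determination R² is the fraction of the total variation in y that the fitted line accounts for.

Here R² = 0.3874:
- Explained: 38.74% of the variation in y
- Unexplained (residual): 100% − 38.74% = 61.26%
- Rule of thumb (below 0.3 weak; 0.3 to below 0.7 moderate; 0.7 and above strong) → moderate

Calculation: R² = 1 − (SS_res / SS_tot), where SS_res is the sum of squared residuals and SS_tot the total sum of squares.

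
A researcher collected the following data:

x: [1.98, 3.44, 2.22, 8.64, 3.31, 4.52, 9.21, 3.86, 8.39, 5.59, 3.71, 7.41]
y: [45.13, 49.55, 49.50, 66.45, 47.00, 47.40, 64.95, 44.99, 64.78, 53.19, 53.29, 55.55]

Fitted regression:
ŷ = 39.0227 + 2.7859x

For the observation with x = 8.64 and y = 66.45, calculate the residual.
Residual = 3.3571

The residual is the difference between the actual value and the predicted value:

Residual = y - ŷ

Step 1: Calculate predicted value
ŷ = 39.0227 + 2.7859 × 8.64
ŷ = 63.0929

Step 2: Calculate residual
Residual = 66.45 - 63.0929
Residual = 3.3571

The residual is positive, so the observed y = 66.45 sits above the regression line (the line underestimates it by 3.3571).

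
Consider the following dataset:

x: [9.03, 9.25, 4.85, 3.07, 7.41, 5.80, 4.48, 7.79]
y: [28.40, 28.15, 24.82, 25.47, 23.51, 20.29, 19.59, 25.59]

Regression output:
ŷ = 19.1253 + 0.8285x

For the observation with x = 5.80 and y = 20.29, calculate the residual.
Residual = -3.6406

The residual is the difference between the actual value and the predicted value:

Residual = y - ŷ

Step 1: Calculate predicted value
ŷ = 19.1253 + 0.8285 × 5.80
ŷ = 23.9306

Step 2: Calculate residual
Residual = 20.29 - 23.9306
Residual = -3.6406

Interpretation: the model overestimates the actual value by 3.6406 at this point (negative residual → observation lies below the fitted line).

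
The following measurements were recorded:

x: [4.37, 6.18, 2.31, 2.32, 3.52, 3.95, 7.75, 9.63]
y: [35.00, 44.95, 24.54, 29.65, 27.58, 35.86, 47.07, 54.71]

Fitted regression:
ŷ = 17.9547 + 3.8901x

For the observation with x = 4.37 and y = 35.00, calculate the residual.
Residual = 0.0456

The residual is the difference between the actual value and the predicted value:

Residual = y - ŷ

Step 1: Calculate predicted value
ŷ = 17.9547 + 3.8901 × 4.37
ŷ = 34.9544

Step 2: Calculate residual
Residual = 35.00 - 34.9544
Residual = 0.0456

Interpretation: the model underestimates the actual value by 0.0456 at this point (positive residual → observation lies above the fitted line).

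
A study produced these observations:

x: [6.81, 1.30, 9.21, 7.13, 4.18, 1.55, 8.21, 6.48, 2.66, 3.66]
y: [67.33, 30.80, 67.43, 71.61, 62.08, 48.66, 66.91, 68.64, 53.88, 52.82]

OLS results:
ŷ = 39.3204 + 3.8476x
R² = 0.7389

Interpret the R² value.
About 73.89% of the variability in y is accounted for by the regression on x (R² = 0.7389) — a strong linear fit.

The coefficient of determination R² is the fraction of the total variation in y that the fitted line accounts for.

Here R² = 0.7389:
- Explained: 73.89% of the variation in y
- Unexplained (residual): 100% − 73.89% = 26.11%
- Rule of thumb (below 0.3 weak; 0.3 to below 0.7 moderate; 0.7 and above strong) → strong

Note: R² says nothing about causation, and a high R² does not by itself mean the linear form is appropriate — check the residuals.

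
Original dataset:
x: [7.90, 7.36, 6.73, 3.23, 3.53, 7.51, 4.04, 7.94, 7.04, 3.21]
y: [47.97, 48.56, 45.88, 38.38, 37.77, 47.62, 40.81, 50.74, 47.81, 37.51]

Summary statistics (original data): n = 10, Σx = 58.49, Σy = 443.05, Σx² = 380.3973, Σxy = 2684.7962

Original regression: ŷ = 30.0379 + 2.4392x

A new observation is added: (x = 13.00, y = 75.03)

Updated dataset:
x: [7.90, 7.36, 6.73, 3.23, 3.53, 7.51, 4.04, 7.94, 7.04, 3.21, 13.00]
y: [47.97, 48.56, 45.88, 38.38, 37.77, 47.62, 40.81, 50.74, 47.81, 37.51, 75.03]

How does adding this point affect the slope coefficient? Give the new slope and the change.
New slope β₁ = 3.4577 versus 2.4392 before: a change of +1.0185 (+41.8%).

x = 13.00 lies well outside the original x-range [3.21, 7.94] (x̄ ≈ 5.85), so this observation has high leverage and can move the slope substantially.

Step 1: Update the sums with the new point (n goes from 10 to 11)
Σx  = 58.49 + 13.00 = 71.49
Σy  = 443.05 + 75.03 = 518.08
Σx² = 380.3973 + 13.00² = 380.3973 + 169.0000 = 549.3973
Σxy = 2684.7962 + 13.00×75.03 = 2684.7962 + 975.3900 = 3660.1862

Step 2: Recompute the slope with b₁ = (nΣxy − ΣxΣy) / (nΣx² − (Σx)²)
Numerator   = 11×3660.1862 − 71.49×518.08 = 40262.0482 − 37037.5392 = 3224.5090
Denominator = 11×549.3973 − 71.49² = 6043.3703 − 5110.8201 = 932.5502
b₁(new) = 3224.5090 / 932.5502 = 3.4577

(Same formula on the original sums: (10×2684.7962 − 58.49×443.05) / (10×380.3973 − 58.49²) = 933.9675 / 382.8929 = 2.4392, matching the given fit.)

Step 3: Change in slope
Δβ₁ = 3.4577 − 2.4392 = +1.0185
Relative change = +1.0185 / 2.4392 × 100% = +41.8%
→ the slope increases when the point is added.

Because the point sits above the extension of the original line at a high-leverage x, it tilts the fit up.
In practice: examine leverage (hᵢ) and Cook's distance rather than deleting it automatically; investigate whether it comes from the same population as the rest of the sample.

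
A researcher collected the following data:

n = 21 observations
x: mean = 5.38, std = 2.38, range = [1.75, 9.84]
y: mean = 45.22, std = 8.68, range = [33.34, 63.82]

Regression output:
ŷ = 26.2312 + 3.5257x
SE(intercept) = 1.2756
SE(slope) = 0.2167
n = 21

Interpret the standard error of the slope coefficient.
SE(β̂₁) = 0.2167 is the estimated standard deviation of the slope estimate across repeated samples; relative to β̂₁ = 3.5257 that is 6.1%, a precise estimate.

What SE measures:
- The standard error quantifies the sampling variability of the coefficient estimate
- It is the estimated standard deviation of β̂₁ across hypothetical repeated samples of the same size
- Smaller SE → more precise estimate

Relative precision:
- SE / |β̂₁| = 0.2167 / 3.5257 = 6.1%
- Rule of thumb (under 20%: precise; 20% to under 50%: moderately precise; 50% or more: imprecise) → precise

Link to the t-test: t = β̂₁ / SE(β̂₁) = 3.5257 / 0.2167 = 16.2700, the statistic for H₀: β₁ = 0.

What drives SE(β̂₁): larger n (here n = 21) → smaller SE.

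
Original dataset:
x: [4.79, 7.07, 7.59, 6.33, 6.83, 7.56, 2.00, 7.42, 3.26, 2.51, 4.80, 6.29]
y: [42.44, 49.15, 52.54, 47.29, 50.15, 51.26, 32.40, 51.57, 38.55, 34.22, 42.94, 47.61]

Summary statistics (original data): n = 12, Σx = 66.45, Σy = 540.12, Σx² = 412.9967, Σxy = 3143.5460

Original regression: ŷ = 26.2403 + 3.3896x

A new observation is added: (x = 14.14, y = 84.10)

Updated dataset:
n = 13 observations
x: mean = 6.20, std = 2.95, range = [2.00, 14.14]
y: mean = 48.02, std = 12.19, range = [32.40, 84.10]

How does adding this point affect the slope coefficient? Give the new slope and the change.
The slope changes from 3.3896 to 4.0854 (change of +0.6958, or +20.5%).

x = 14.14 lies well outside the original x-range [2.00, 7.59] (x̄ ≈ 5.54), so this observation has high leverage and can move the slope substantially.

Step 1: Update the sums with the new point (n goes from 12 to 13)
Σx  = 66.45 + 14.14 = 80.59
Σy  = 540.12 + 84.10 = 624.22
Σx² = 412.9967 + 14.14² = 412.9967 + 199.9396 = 612.9363
Σxy = 3143.5460 + 14.14×84.10 = 3143.5460 + 1189.1740 = 4332.7200

Step 2: Recompute the slope with b₁ = (nΣxy − ΣxΣy) / (nΣx² − (Σx)²)
Numerator   = 13×4332.7200 − 80.59×624.22 = 56325.3600 − 50305.8898 = 6019.4702
Denominator = 13×612.9363 − 80.59² = 7968.1719 − 6494.7481 = 1473.4238
b₁(new) = 6019.4702 / 1473.4238 = 4.0854

(Same formula on the original sums: (12×3143.5460 − 66.45×540.12) / (12×412.9967 − 66.45²) = 1831.5780 / 540.3579 = 3.3896, matching the given fit.)

Step 3: Change in slope
Δβ₁ = 4.0854 − 3.3896 = +0.6958
Relative change = +0.6958 / 3.3896 × 100% = +20.5%
→ the slope increases when the point is added.

A high-leverage point only changes the slope if it is off the original line; here y = 84.10 is above the original trend, so the slope increases.
In practice: investigate whether it comes from the same population as the rest of the sample; refit with and without it and report both if conclusions differ.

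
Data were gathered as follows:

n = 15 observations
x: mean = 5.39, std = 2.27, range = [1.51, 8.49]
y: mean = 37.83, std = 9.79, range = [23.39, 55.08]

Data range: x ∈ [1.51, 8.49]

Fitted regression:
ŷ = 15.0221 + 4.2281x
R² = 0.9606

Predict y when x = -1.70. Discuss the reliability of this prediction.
ŷ = 7.8343, but this is extrapolation (below the data range [1.51, 8.49]) and may be unreliable.

Prediction calculation:
ŷ = 15.0221 + 4.2281 × (-1.70)
ŷ = 7.8343

Reliability:
- Data range: x ∈ [1.51, 8.49]
- Prediction point: x = -1.70 is 3.21 units below the observed range → this is EXTRAPOLATION, not interpolation

Why that matters here:
- The standard error of prediction grows with (x − x̄)², and x = -1.70 is far from x̄ = 5.39
- Real relationships often flatten, saturate, or turn nonlinear at extremes

A defensible statement: 'if the linear trend continued to x = -1.70, y would be about 7.8343' — the premise is untested.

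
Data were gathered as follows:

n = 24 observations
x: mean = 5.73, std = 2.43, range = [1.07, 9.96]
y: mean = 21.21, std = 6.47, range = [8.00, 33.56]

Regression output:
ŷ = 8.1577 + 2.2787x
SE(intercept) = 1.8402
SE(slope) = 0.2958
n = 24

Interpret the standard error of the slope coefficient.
SE(slope) = 0.2958 measures the uncertainty in the estimated slope. The coefficient is estimated precisely (SE/|β̂₁| = 13.0%).

SE(β̂₁) = s / √Sxx, where s is the residual standard deviation and Sxx = Σ(x − x̄)². It is the yardstick for how far β̂₁ = 2.2787 could plausibly be from the true slope.

Relative precision:
- SE / |β̂₁| = 0.2958 / 2.2787 = 13.0%
- Rule of thumb (under 20%: precise; 20% to under 50%: moderately precise; 50% or more: imprecise) → precise

Rough 95% range (±2 SE): 2.2787 ± 0.5916 → (1.6871, 2.8703).

What drives SE(β̂₁): larger n (here n = 24) → smaller SE; more residual scatter → larger SE; wider spread of x values → smaller SE.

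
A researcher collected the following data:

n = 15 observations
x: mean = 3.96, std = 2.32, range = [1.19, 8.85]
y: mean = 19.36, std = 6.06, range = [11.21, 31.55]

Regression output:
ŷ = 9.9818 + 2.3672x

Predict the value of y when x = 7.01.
ŷ = 26.5759

Plug x = 7.01 into the fitted line:

ŷ = 9.9818 + 2.3672 × 7.01
ŷ = 9.9818 + 16.5941
ŷ = 26.5759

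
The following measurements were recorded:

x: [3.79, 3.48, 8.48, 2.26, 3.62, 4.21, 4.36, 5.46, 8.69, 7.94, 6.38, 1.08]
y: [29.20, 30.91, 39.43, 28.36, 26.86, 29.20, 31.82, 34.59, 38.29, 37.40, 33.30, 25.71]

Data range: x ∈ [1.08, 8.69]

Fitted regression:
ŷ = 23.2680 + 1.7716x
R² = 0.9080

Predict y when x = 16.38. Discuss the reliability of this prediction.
ŷ = 52.2868 (extrapolation — x = 16.38 lies outside [1.08, 8.69], so reliability is low).

Prediction calculation:
ŷ = 23.2680 + 1.7716 × 16.38
ŷ = 52.2868

Reliability:
- Data range: x ∈ [1.08, 8.69]
- Prediction point: x = 16.38 is 7.69 units above the observed range → this is EXTRAPOLATION, not interpolation

Why that matters here:
- The linear relationship may not hold outside the observed range
- R² describes fit only over the sampled x values; it says nothing about behaviour beyond them
- Real relationships often flatten, saturate, or turn nonlinear at extremes

The R² = 0.9080 only validates the fit within [1.08, 8.69]; treat ŷ = 52.2868 with caution.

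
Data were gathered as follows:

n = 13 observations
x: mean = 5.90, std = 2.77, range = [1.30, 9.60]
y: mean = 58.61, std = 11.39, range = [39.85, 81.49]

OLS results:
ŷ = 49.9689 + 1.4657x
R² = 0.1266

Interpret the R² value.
R² = 0.1266 means 12.66% of the variation in y is explained by the linear relationship with x. This indicates a weak fit.

R² (coefficient of determination) measures the proportion of variance in y explained by the regression model.

Here R² = 0.1266:
- Explained: 12.66% of the variation in y
- Unexplained (residual): 100% − 12.66% = 87.34%
- Rule of thumb (below 0.3 weak; 0.3 to below 0.7 moderate; 0.7 and above strong) → weak

Equivalently, for simple linear regression R² = r², so |r| = √0.1266 ≈ 0.3558.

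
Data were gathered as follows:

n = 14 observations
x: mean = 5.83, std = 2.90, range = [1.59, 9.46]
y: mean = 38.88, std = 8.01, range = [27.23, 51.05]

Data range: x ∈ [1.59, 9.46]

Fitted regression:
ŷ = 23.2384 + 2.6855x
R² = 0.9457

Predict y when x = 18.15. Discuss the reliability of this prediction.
ŷ = 71.9802, but this is extrapolation (above the data range [1.59, 9.46]) and may be unreliable.

Prediction calculation:
ŷ = 23.2384 + 2.6855 × 18.15
ŷ = 71.9802

Reliability:
- Data range: x ∈ [1.59, 9.46]
- Prediction point: x = 18.15 is 8.69 units above the observed range → this is EXTRAPOLATION, not interpolation

Why that matters here:
- Real relationships often flatten, saturate, or turn nonlinear at extremes
- The standard error of prediction grows with (x − x̄)², and x = 18.15 is far from x̄ = 5.83

Report the number if required, but flag clearly that it is an extrapolation.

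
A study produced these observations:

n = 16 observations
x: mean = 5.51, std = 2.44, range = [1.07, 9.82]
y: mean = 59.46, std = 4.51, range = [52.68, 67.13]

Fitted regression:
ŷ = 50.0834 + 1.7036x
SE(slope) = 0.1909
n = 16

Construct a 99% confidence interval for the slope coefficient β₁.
The 99% CI for β₁ is (1.1353, 2.2719)

Confidence interval for the slope:

The 99% CI for β₁ is: β̂₁ ± t*(α/2, n-2) × SE(β̂₁)

Step 1: Find critical t-value
- Confidence level = 0.99
- Degrees of freedom = n - 2 = 16 - 2 = 14
- t*(α/2, 14) = 2.9768

Step 2: Calculate margin of error
Margin = 2.9768 × 0.1909 = 0.5683

Step 3: Construct interval
CI = 1.7036 ± 0.5683
CI = (1.1353, 2.2719)

Interpretation: We are 99% confident that the true slope β₁ lies between 1.1353 and 2.2719.
Both endpoints are positive, so the data support a genuinely positive slope at this confidence level.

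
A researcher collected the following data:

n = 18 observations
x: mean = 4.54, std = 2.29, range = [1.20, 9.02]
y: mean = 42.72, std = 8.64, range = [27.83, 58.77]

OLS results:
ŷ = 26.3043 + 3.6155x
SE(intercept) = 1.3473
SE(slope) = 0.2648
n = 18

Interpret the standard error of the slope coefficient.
The slope 3.6155 is pinned down to within about ±0.2648 (one SE) by these data — relative uncertainty 7.3%, i.e. precise.

SE(β̂₁) = 0.2648 says: if we drew many samples of n = 18 from the same population and refit each time, the fitted slopes would scatter with a standard deviation of roughly 0.2648 around the true β₁.

Relative precision:
- SE / |β̂₁| = 0.2648 / 3.6155 = 7.3%
- Rule of thumb (under 20%: precise; 20% to under 50%: moderately precise; 50% or more: imprecise) → precise

Link to interval estimation: a confidence interval for β₁ is β̂₁ ± t* × 0.2648, so SE sets the half-width per unit of t*.

What drives SE(β̂₁): more residual scatter → larger SE; larger n (here n = 18) → smaller SE; wider spread of x values → smaller SE.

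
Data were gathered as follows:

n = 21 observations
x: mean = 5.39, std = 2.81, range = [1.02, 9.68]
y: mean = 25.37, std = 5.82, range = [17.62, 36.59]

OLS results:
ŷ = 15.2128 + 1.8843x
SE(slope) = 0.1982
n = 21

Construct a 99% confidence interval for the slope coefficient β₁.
The 99% CI for β₁ is (1.3173, 2.4513)

Confidence interval for the slope:

The 99% CI for β₁ is: β̂₁ ± t*(α/2, n-2) × SE(β̂₁)

Step 1: Find critical t-value
- Confidence level = 0.99
- Degrees of freedom = n - 2 = 21 - 2 = 19
- t*(α/2, 19) = 2.8609

Step 2: Calculate margin of error
Margin = 2.8609 × 0.1982 = 0.5670

Step 3: Construct interval
CI = 1.8843 ± 0.5670
CI = (1.3173, 2.4513)

Interpretation: intervals built this way capture the true β₁ in 99% of repeated samples; here the plausible range for the per-unit effect of x on y is 1.3173 to 2.4513.
Both endpoints are positive, so the data support a genuinely positive slope at this confidence level.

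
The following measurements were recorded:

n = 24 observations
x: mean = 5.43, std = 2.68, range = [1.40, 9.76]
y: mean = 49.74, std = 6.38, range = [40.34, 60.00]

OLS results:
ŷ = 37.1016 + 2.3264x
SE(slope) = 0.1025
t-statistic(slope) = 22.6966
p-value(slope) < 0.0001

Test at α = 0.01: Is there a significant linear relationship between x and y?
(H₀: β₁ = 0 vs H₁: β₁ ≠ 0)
Reject H₀: p-value < 0.0001 < α = 0.01. The linear relationship is significant at the 1% level.

Hypothesis test for the slope coefficient:

H₀: β₁ = 0 (no linear relationship)
H₁: β₁ ≠ 0 (linear relationship exists)

Test statistic: t = β̂₁ / SE(β̂₁) = 2.3264 / 0.1025 = 22.6966

With df = 22, the two-sided p-value for |t| = 22.6966 is <0.0001.

Decision rule: reject H₀ if p-value < α.
p-value < 0.0001 < α = 0.01 → reject H₀.

There is sufficient evidence at the 1% significance level to conclude that a linear relationship exists between x and y.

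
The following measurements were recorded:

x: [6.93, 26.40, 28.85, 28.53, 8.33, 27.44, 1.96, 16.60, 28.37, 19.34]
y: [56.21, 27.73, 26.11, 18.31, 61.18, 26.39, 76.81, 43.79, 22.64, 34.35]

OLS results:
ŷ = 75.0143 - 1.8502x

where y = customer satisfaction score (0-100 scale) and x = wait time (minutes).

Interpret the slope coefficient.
On average, satisfaction score is about 1.8502 points lower for every extra minute of wait time.

The slope β₁ = -1.8502 gives the rate at which the fitted satisfaction score changes with wait time.

Interpretation:
- Wait time up by 1 minute → predicted satisfaction score decreases by 1.8502 points
- This is a linear approximation: the same per-unit change is assumed across the whole observed x range
- The sign (−) gives the direction; the magnitude 1.8502 gives the size of the effect per minute

The intercept β₀ = 75.0143 is the predicted satisfaction score when wait time = 0; since the smallest observed x is 1.96, this is an extrapolation and mainly anchors the line.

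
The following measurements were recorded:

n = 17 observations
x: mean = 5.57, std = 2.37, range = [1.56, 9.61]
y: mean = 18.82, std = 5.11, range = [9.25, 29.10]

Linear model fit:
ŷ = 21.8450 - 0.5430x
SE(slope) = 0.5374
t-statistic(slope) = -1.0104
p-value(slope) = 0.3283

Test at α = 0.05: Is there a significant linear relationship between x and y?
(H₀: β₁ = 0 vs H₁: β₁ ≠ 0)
Fail to reject H₀: p-value = 0.3283 ≥ α = 0.05. The linear relationship is not significant at the 5% level.

Hypothesis test for the slope coefficient:

H₀: β₁ = 0 (no linear relationship)
H₁: β₁ ≠ 0 (linear relationship exists)

Test statistic: t = β̂₁ / SE(β̂₁) = -0.5430 / 0.5374 = -1.0104

With df = 15, the two-sided p-value for |t| = 1.0104 is 0.3283.

Decision rule: reject H₀ if p-value < α.
p-value = 0.3283 ≥ α = 0.05 → fail to reject H₀.

At α = 0.05 the data do not provide convincing evidence of a nonzero slope.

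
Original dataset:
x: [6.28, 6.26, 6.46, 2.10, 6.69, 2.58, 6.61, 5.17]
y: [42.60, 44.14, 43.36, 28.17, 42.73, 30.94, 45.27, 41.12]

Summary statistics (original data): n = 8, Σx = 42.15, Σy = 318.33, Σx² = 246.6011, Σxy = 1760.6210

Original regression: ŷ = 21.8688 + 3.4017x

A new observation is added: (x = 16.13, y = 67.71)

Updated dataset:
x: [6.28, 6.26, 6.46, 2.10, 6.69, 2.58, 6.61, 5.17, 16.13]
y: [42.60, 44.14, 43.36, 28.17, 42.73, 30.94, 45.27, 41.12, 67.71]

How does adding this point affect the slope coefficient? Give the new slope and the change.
Adding the point moves β₁ from 3.4017 to 2.7280, i.e. it decreases by 0.6737 (-19.8%).

x = 16.13 lies well outside the original x-range [2.10, 6.69] (x̄ ≈ 5.27), so this observation has high leverage and can move the slope substantially.

Step 1: Update the sums with the new point (n goes from 8 to 9)
Σx  = 42.15 + 16.13 = 58.28
Σy  = 318.33 + 67.71 = 386.04
Σx² = 246.6011 + 16.13² = 246.6011 + 260.1769 = 506.7780
Σxy = 1760.6210 + 16.13×67.71 = 1760.6210 + 1092.1623 = 2852.7833

Step 2: Recompute the slope with b₁ = (nΣxy − ΣxΣy) / (nΣx² − (Σx)²)
Numerator   = 9×2852.7833 − 58.28×386.04 = 25675.0497 − 22498.4112 = 3176.6385
Denominator = 9×506.7780 − 58.28² = 4561.0020 − 3396.5584 = 1164.4436
b₁(new) = 3176.6385 / 1164.4436 = 2.7280

(Same formula on the original sums: (8×1760.6210 − 42.15×318.33) / (8×246.6011 − 42.15²) = 667.3585 / 196.1863 = 3.4017, matching the given fit.)

Step 3: Change in slope
Δβ₁ = 2.7280 − 3.4017 = -0.6737
Relative change = -0.6737 / 3.4017 × 100% = -19.8%
→ the slope decreases when the point is added.

Because the point sits below the extension of the original line at a high-leverage x, it tilts the fit down.
In practice: investigate whether it comes from the same population as the rest of the sample; check such a point for data-entry or measurement error.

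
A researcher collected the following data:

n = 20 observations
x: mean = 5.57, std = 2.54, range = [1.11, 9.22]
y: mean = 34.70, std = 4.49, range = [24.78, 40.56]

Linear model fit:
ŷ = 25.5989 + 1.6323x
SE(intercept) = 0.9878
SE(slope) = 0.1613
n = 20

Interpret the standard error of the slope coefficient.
The slope 1.6323 is pinned down to within about ±0.1613 (one SE) by these data — relative uncertainty 9.9%, i.e. precise.

SE(β̂₁) = s / √Sxx, where s is the residual standard deviation and Sxx = Σ(x − x̄)². It is the yardstick for how far β̂₁ = 1.6323 could plausibly be from the true slope.

Relative precision:
- SE / |β̂₁| = 0.1613 / 1.6323 = 9.9%
- Rule of thumb (under 20%: precise; 20% to under 50%: moderately precise; 50% or more: imprecise) → precise

Link to interval estimation: a confidence interval for β₁ is β̂₁ ± t* × 0.1613, so SE sets the half-width per unit of t*.

What drives SE(β̂₁): more residual scatter → larger SE; wider spread of x values → smaller SE; larger n (here n = 20) → smaller SE.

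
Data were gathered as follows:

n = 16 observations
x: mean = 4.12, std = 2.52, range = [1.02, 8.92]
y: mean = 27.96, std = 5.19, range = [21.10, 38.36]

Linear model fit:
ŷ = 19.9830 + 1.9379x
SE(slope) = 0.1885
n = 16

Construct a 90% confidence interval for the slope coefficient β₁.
The 90% CI for β₁ is (1.6059, 2.2699)

Confidence interval for the slope:

The 90% CI for β₁ is: β̂₁ ± t*(α/2, n-2) × SE(β̂₁)

Step 1: Find critical t-value
- Confidence level = 0.9
- Degrees of freedom = n - 2 = 16 - 2 = 14
- t*(α/2, 14) = 1.7613

Step 2: Calculate margin of error
Margin = 1.7613 × 0.1885 = 0.3320

Step 3: Construct interval
CI = 1.9379 ± 0.3320
CI = (1.6059, 2.2699)

Interpretation: We are 90% confident that the true slope β₁ lies between 1.6059 and 2.2699.
Both endpoints are positive, so the data support a genuinely positive slope at this confidence level.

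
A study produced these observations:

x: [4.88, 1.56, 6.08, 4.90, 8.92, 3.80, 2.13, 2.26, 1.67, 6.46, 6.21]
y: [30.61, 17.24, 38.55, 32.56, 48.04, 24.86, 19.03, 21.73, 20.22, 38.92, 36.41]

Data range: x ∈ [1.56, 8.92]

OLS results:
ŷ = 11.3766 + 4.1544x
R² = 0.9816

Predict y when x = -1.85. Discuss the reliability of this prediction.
ŷ = 3.6910 (extrapolation — x = -1.85 lies outside [1.56, 8.92], so reliability is low).

Prediction calculation:
ŷ = 11.3766 + 4.1544 × (-1.85)
ŷ = 3.6910

Reliability:
- Data range: x ∈ [1.56, 8.92]
- Prediction point: x = -1.85 is 3.41 units below the observed range → this is EXTRAPOLATION, not interpolation

Why that matters here:
- R² describes fit only over the sampled x values; it says nothing about behaviour beyond them
- The standard error of prediction grows with (x − x̄)², and x = -1.85 is far from x̄ = 4.44
- The linear relationship may not hold outside the observed range

The R² = 0.9816 only validates the fit within [1.56, 8.92]; treat ŷ = 3.6910 with caution.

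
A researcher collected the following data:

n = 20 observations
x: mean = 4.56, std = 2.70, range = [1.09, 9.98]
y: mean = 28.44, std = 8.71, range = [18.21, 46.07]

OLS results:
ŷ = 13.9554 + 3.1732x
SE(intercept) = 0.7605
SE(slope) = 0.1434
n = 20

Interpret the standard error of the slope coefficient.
SE(β̂₁) = 0.1434 is the estimated standard deviation of the slope estimate across repeated samples; relative to β̂₁ = 3.1732 that is 4.5%, a precise estimate.

SE(β̂₁) = 0.1434 says: if we drew many samples of n = 20 from the same population and refit each time, the fitted slopes would scatter with a standard deviation of roughly 0.1434 around the true β₁.

Relative precision:
- SE / |β̂₁| = 0.1434 / 3.1732 = 4.5%
- Rule of thumb (under 20%: precise; 20% to under 50%: moderately precise; 50% or more: imprecise) → precise

Link to the t-test: t = β̂₁ / SE(β̂₁) = 3.1732 / 0.1434 = 22.1283, the statistic for H₀: β₁ = 0.

What drives SE(β̂₁): larger n (here n = 20) → smaller SE; wider spread of x values → smaller SE.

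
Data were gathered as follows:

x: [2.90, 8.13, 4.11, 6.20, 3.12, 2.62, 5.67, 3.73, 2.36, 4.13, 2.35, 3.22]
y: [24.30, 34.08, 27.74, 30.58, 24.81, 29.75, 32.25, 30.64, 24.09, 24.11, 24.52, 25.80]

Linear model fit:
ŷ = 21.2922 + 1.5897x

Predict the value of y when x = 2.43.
ŷ = 25.1552

To predict y for x = 2.43, substitute into the regression equation:

ŷ = 21.2922 + 1.5897 × 2.43
ŷ = 21.2922 + 3.8630
ŷ = 25.1552

This is the fitted mean response at that x — an individual observation would come with a wider prediction interval.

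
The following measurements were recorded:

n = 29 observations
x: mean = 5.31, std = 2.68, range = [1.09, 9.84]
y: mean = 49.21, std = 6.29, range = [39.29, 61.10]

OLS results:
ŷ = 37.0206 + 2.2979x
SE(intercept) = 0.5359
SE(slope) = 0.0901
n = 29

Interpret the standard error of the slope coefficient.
SE(slope) = 0.0901 measures the uncertainty in the estimated slope. The coefficient is estimated precisely (SE/|β̂₁| = 3.9%).

What SE measures:
- The standard error quantifies the sampling variability of the coefficient estimate
- It is the estimated standard deviation of β̂₁ across hypothetical repeated samples of the same size
- Smaller SE → more precise estimate

Relative precision:
- SE / |β̂₁| = 0.0901 / 2.2979 = 3.9%
- Rule of thumb (under 20%: precise; 20% to under 50%: moderately precise; 50% or more: imprecise) → precise

Link to interval estimation: a confidence interval for β₁ is β̂₁ ± t* × 0.0901, so SE sets the half-width per unit of t*.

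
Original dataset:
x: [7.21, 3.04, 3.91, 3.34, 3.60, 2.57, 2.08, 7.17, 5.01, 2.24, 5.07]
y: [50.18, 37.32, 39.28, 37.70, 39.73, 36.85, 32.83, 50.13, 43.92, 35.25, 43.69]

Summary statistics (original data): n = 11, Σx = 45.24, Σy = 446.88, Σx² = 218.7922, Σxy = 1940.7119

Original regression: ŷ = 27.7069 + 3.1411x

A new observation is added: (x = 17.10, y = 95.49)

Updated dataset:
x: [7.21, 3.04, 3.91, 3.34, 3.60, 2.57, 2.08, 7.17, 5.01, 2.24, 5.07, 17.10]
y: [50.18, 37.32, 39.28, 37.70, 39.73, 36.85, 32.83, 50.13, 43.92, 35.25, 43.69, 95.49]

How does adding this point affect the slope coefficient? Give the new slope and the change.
Adding the point moves β₁ from 3.1411 to 4.0352, i.e. it increases by 0.8941 (+28.5%).

The new point has HIGH LEVERAGE: x = 17.10 is far from the original mean x̄ = 45.24/11 ≈ 4.11 (original range [2.08, 7.21]).

Step 1: Update the sums with the new point (n goes from 11 to 12)
Σx  = 45.24 + 17.10 = 62.34
Σy  = 446.88 + 95.49 = 542.37
Σx² = 218.7922 + 17.10² = 218.7922 + 292.4100 = 511.2022
Σxy = 1940.7119 + 17.10×95.49 = 1940.7119 + 1632.8790 = 3573.5909

Step 2: Recompute the slope with b₁ = (nΣxy − ΣxΣy) / (nΣx² − (Σx)²)
Numerator   = 12×3573.5909 − 62.34×542.37 = 42883.0908 − 33811.3458 = 9071.7450
Denominator = 12×511.2022 − 62.34² = 6134.4264 − 3886.2756 = 2248.1508
b₁(new) = 9071.7450 / 2248.1508 = 4.0352

(Same formula on the original sums: (11×1940.7119 − 45.24×446.88) / (11×218.7922 − 45.24²) = 1130.9797 / 360.0566 = 3.1411, matching the given fit.)

Step 3: Change in slope
Δβ₁ = 4.0352 − 3.1411 = +0.8941
Relative change = +0.8941 / 3.1411 × 100% = +28.5%
→ the slope increases when the point is added.

A high-leverage point only changes the slope if it is off the original line; here y = 95.49 is above the original trend, so the slope increases.
In practice: examine leverage (hᵢ) and Cook's distance rather than deleting it automatically; refit with and without it and report both if conclusions differ.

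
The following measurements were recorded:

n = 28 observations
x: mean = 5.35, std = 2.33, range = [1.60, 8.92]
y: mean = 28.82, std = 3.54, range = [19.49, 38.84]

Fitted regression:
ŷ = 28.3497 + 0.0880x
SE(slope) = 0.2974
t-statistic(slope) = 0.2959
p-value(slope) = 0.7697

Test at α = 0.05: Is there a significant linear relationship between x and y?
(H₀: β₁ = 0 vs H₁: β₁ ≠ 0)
p-value = 0.7697 ≥ α = 0.05, so we fail to reject H₀. The relationship is not significant.

Hypothesis test for the slope coefficient:

H₀: β₁ = 0 (no linear relationship)
H₁: β₁ ≠ 0 (linear relationship exists)

Test statistic: t = β̂₁ / SE(β̂₁) = 0.0880 / 0.2974 = 0.2959

The p-value (0.7697) is the probability, under H₀, of a t-statistic at least as extreme as |t| = 0.2959 (two-sided, df = n − 2 = 26).

Decision rule: reject H₀ if p-value < α.
p-value = 0.7697 ≥ α = 0.05 → fail to reject H₀.

There is not sufficient evidence at the 5% significance level to conclude that a linear relationship exists between x and y.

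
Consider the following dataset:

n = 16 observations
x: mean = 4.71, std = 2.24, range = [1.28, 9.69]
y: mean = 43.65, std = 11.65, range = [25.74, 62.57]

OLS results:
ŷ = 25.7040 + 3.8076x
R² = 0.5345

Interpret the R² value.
The model explains 53.45% of the variance in y (R² = 0.5345), leaving 46.55% unexplained; the fit is moderate.

The coefficient of determination R² is the fraction of the total variation in y that the fitted line accounts for.

Here R² = 0.5345:
- Explained: 53.45% of the variation in y
- Unexplained (residual): 100% − 53.45% = 46.55%
- Rule of thumb (below 0.3 weak; 0.3 to below 0.7 moderate; 0.7 and above strong) → moderate

Equivalently, for simple linear regression R² = r², so |r| = √0.5345 ≈ 0.7311.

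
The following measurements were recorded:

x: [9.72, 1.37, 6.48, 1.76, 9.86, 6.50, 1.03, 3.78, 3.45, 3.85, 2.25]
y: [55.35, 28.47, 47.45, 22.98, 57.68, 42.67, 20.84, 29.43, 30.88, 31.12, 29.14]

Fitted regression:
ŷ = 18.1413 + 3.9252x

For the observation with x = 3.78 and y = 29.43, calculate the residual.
Residual = -3.5486

The residual is the difference between the actual value and the predicted value:

Residual = y - ŷ

Step 1: Calculate predicted value
ŷ = 18.1413 + 3.9252 × 3.78
ŷ = 32.9786

Step 2: Calculate residual
Residual = 29.43 - 32.9786
Residual = -3.5486

Sign check: y < ŷ, so the point is below the line and the fit overestimates here.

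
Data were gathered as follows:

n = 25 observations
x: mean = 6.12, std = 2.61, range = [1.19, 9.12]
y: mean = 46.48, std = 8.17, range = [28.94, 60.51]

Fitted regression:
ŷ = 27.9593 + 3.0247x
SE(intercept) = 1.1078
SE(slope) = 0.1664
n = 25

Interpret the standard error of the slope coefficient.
SE(slope) = 0.1664 measures the uncertainty in the estimated slope. The coefficient is estimated precisely (SE/|β̂₁| = 5.5%).

SE(β̂₁) = 0.1664 says: if we drew many samples of n = 25 from the same population and refit each time, the fitted slopes would scatter with a standard deviation of roughly 0.1664 around the true β₁.

Relative precision:
- SE / |β̂₁| = 0.1664 / 3.0247 = 5.5%
- Rule of thumb (under 20%: precise; 20% to under 50%: moderately precise; 50% or more: imprecise) → precise

Rough 95% range (±2 SE): 3.0247 ± 0.3328 → (2.6919, 3.3575).

What drives SE(β̂₁): more residual scatter → larger SE; wider spread of x values → smaller SE; larger n (here n = 25) → smaller SE.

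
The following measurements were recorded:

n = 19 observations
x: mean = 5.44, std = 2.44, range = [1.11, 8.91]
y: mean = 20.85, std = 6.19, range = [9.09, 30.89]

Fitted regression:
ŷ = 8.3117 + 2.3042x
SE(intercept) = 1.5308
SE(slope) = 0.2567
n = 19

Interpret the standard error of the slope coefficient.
The slope 2.3042 is pinned down to within about ±0.2567 (one SE) by these data — relative uncertainty 11.1%, i.e. precise.

What SE measures:
- The standard error quantifies the sampling variability of the coefficient estimate
- It is the estimated standard deviation of β̂₁ across hypothetical repeated samples of the same size
- Smaller SE → more precise estimate

Relative precision:
- SE / |β̂₁| = 0.2567 / 2.3042 = 11.1%
- Rule of thumb (under 20%: precise; 20% to under 50%: moderately precise; 50% or more: imprecise) → precise

Link to the t-test: t = β̂₁ / SE(β̂₁) = 2.3042 / 0.2567 = 8.9762, the statistic for H₀: β₁ = 0.

What drives SE(β̂₁): wider spread of x values → smaller SE; more residual scatter → larger SE.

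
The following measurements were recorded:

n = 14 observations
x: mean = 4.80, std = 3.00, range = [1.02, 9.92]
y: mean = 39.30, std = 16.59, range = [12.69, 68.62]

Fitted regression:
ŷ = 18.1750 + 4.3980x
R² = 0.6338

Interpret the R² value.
About 63.38% of the variability in y is accounted for by the regression on x (R² = 0.6338) — a moderate linear fit.

R² = 1 − SS_res/SS_tot compares the residual scatter to the total scatter of y about its mean.

Here R² = 0.6338:
- Explained: 63.38% of the variation in y
- Unexplained (residual): 100% − 63.38% = 36.62%
- Rule of thumb (below 0.3 weak; 0.3 to below 0.7 moderate; 0.7 and above strong) → moderate

Calculation: R² = 1 − (SS_res / SS_tot), where SS_res is the sum of squared residuals and SS_tot the total sum of squares.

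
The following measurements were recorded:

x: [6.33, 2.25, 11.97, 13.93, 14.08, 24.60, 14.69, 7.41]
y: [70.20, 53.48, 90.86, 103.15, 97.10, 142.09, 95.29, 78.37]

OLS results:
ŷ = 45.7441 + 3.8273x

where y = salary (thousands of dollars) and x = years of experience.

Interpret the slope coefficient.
For each additional year of experience, predicted salary increases by approximately 3.8273 thousand dollars.

β₁ = 3.8273 is the change in predicted salary (thousand dollars) per additional year of experience.

Interpretation:
- Experience up by 1 year → predicted salary increases by 3.8273 thousand dollars
- The effect is assumed constant over the observed range of x (linearity)

(β₀ = 45.7441 is the fitted value at x = 0 and is not part of the slope interpretation.)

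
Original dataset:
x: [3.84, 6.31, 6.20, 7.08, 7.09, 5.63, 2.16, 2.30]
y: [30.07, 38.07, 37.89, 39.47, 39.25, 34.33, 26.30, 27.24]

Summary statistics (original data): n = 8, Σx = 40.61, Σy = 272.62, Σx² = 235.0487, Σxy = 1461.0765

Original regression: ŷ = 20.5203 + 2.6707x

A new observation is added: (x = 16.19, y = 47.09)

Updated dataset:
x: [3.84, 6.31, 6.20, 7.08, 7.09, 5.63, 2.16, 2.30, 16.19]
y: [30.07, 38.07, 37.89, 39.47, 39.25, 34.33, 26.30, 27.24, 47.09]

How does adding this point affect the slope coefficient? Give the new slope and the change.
The slope changes from 2.6707 to 1.4834 (change of -1.1873, or -44.5%).

x = 16.19 lies well outside the original x-range [2.16, 7.09] (x̄ ≈ 5.08), so this observation has high leverage and can move the slope substantially.

Step 1: Update the sums with the new point (n goes from 8 to 9)
Σx  = 40.61 + 16.19 = 56.80
Σy  = 272.62 + 47.09 = 319.71
Σx² = 235.0487 + 16.19² = 235.0487 + 262.1161 = 497.1648
Σxy = 1461.0765 + 16.19×47.09 = 1461.0765 + 762.3871 = 2223.4636

Step 2: Recompute the slope with b₁ = (nΣxy − ΣxΣy) / (nΣx² − (Σx)²)
Numerator   = 9×2223.4636 − 56.80×319.71 = 20011.1724 − 18159.5280 = 1851.6444
Denominator = 9×497.1648 − 56.80² = 4474.4832 − 3226.2400 = 1248.2432
b₁(new) = 1851.6444 / 1248.2432 = 1.4834

(Same formula on the original sums: (8×1461.0765 − 40.61×272.62) / (8×235.0487 − 40.61²) = 617.5138 / 231.2175 = 2.6707, matching the given fit.)

Step 3: Change in slope
Δβ₁ = 1.4834 − 2.6707 = -1.1873
Relative change = -1.1873 / 2.6707 × 100% = -44.5%
→ the slope decreases when the point is added.

Because the point sits below the extension of the original line at a high-leverage x, it tilts the fit down.
In practice: examine leverage (hᵢ) and Cook's distance rather than deleting it automatically; investigate whether it comes from the same population as the rest of the sample.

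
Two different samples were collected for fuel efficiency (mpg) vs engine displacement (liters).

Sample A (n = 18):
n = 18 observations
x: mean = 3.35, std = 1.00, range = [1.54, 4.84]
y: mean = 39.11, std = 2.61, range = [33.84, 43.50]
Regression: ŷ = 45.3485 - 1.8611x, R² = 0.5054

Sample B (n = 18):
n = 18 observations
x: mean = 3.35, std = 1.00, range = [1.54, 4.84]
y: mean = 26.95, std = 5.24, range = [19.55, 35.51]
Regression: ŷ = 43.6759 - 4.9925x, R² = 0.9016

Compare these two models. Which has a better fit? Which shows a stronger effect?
Model B has the better fit (R² = 0.9016 vs 0.5054). Model B shows the stronger effect (|β₁| = 4.9925 vs 1.8611).

Model Comparison:

Fit — compare R²:
- Model A: R² = 0.5054 → 50.54% of variance in fuel efficiency explained
- Model B: R² = 0.9016 → 90.16% of variance in fuel efficiency explained
- 0.9016 > 0.5054 → Model B has the better fit

Effect size (slope magnitude):
- Model A: β₁ = -1.8611 → predicted fuel efficiency falls 1.8611 mpg per additional liter of engine displacement
- Model B: β₁ = -4.9925 → predicted fuel efficiency falls 4.9925 mpg per additional liter of engine displacement
- |-1.8611| < |-4.9925| → Model B shows the stronger marginal effect

Note: A steeper slope doesn't make a better model if the scatter around the line is large.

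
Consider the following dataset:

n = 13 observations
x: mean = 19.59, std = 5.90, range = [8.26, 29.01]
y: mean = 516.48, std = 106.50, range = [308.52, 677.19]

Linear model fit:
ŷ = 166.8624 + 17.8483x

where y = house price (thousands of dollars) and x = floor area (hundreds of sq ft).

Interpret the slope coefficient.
For each additional hundred sq ft of floor area, predicted house price increases by approximately 17.8483 thousand dollars.

β₁ = 17.8483 is the change in predicted house price (thousand dollars) per additional hundred sq ft of floor area.

Interpretation:
- Floor area up by 1 hundred sq ft → predicted house price increases by 17.8483 thousand dollars
- This is a linear approximation: the same per-unit change is assumed across the whole observed x range
- The slope describes association in these data, not necessarily a causal effect

(β₀ = 166.8624 is the fitted value at x = 0 and is not part of the slope interpretation.)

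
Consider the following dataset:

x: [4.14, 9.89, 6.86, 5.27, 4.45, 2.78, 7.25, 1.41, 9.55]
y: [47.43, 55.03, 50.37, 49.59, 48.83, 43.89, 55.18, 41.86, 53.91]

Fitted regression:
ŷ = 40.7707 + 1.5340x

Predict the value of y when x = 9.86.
ŷ = 55.8959

x = 9.86 lies inside the observed range [1.41, 9.89], so the fitted equation applies directly:

ŷ = 40.7707 + 1.5340 × 9.86
ŷ = 40.7707 + 15.1252
ŷ = 55.8959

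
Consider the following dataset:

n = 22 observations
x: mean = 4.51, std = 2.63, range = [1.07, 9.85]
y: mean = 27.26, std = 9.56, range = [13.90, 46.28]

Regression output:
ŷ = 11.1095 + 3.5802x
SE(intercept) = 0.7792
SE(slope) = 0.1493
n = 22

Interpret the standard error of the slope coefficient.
SE(β̂₁) = 0.1493 is the estimated standard deviation of the slope estimate across repeated samples; relative to β̂₁ = 3.5802 that is 4.2%, a precise estimate.

SE(β̂₁) = s / √Sxx, where s is the residual standard deviation and Sxx = Σ(x − x̄)². It is the yardstick for how far β̂₁ = 3.5802 could plausibly be from the true slope.

Relative precision:
- SE / |β̂₁| = 0.1493 / 3.5802 = 4.2%
- Rule of thumb (under 20%: precise; 20% to under 50%: moderately precise; 50% or more: imprecise) → precise

Link to interval estimation: a confidence interval for β₁ is β̂₁ ± t* × 0.1493, so SE sets the half-width per unit of t*.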